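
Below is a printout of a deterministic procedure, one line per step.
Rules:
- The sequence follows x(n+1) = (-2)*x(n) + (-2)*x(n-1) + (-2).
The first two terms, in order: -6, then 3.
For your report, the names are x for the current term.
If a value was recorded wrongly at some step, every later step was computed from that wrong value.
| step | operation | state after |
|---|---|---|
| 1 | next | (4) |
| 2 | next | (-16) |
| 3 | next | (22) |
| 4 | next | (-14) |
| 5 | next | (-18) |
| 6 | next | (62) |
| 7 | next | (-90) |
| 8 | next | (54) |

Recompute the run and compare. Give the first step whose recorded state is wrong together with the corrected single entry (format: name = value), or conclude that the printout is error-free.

no error

step 1: x = -2*(3) + (-2)*(-6) + (-2) = 4 -> no discrepancy
step 2: x = -2*(4) + (-2)*(3) + (-2) = -16 -> agrees with the printout
step 3: x = -2*(-16) + (-2)*(4) + (-2) = 22 -> exactly as logged
step 4: x = -2*(22) + (-2)*(-16) + (-2) = -14 -> no discrepancy
step 5: x = -2*(-14) + (-2)*(22) + (-2) = -18 -> exactly as logged
step 6: x = -2*(-18) + (-2)*(-14) + (-2) = 62 -> same as recorded
step 7: x = -2*(62) + (-2)*(-18) + (-2) = -90 -> agrees with the printout
step 8: x = -2*(-90) + (-2)*(62) + (-2) = 54 -> checks out
The recomputation confirms every line.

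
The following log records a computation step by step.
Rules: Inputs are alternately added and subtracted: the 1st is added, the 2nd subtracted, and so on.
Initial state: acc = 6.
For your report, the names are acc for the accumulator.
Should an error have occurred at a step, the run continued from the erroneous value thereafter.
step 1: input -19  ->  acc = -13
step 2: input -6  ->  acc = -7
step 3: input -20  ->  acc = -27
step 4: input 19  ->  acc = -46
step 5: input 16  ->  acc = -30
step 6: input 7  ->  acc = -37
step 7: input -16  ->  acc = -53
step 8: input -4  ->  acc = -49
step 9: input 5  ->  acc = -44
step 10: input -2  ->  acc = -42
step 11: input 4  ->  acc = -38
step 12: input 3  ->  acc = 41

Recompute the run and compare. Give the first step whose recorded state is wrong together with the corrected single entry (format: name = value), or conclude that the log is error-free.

step 12, acc = -41

step 1: acc = 6 + -19 = -13 -> consistent with the log
step 2: acc = -13 - -6 = -7 -> no discrepancy
step 3: acc = -7 + -20 = -27 -> checks out
step 4: acc = -27 - 19 = -46 -> verified
step 5: acc = -46 + 16 = -30 -> consistent with the log
step 6: acc = -30 - 7 = -37 -> agrees with the log
step 7: acc = -37 + -16 = -53 -> no discrepancy
step 8: acc = -53 - -4 = -49 -> exactly as logged
step 9: acc = -49 + 5 = -44 -> consistent with the log
step 10: acc = -44 - -2 = -42 -> same as recorded
step 11: acc = -42 + 4 = -38 -> agrees with the log
step 12: acc = -38 - 3 = -41 -> the entry is off here
Conclusion: step 12 carries the first error; the entry should be acc = -41.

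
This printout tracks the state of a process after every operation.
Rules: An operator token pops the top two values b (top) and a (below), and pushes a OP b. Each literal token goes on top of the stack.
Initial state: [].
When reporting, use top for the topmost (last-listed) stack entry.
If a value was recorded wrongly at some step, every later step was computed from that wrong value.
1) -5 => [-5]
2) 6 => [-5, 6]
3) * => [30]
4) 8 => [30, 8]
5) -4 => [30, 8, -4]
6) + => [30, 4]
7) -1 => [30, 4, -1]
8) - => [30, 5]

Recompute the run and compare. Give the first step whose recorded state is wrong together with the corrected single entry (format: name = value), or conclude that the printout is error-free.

1. push -5: top = -5 (consistent with the printout)
2. push 6: top = 6 (in agreement)
3. -5 * 6 = -30 (a discrepancy with the printout)
That makes step 3 the first incorrect line — top = -30 is what it should show.

step 3, top = -30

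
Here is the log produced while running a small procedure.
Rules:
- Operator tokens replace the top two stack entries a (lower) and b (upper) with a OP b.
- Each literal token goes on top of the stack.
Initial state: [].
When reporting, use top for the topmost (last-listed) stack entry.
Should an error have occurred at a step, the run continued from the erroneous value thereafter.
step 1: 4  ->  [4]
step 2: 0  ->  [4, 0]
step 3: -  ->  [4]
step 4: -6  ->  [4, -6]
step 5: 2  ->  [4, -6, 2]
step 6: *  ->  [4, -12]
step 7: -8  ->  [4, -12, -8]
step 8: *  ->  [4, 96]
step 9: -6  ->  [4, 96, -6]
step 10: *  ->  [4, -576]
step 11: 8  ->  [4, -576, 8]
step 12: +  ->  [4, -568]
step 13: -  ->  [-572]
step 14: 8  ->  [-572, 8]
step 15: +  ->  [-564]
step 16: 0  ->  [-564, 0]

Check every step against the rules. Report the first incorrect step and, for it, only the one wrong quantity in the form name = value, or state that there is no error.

step 13, top = 572

step 1: push 4: top = 4 -> confirmed correct
step 2: push 0: top = 0 -> agrees with the log
step 3: 4 - 0 = 4 -> in agreement
step 4: push -6: top = -6 -> same as recorded
step 5: push 2: top = 2 -> no discrepancy
step 6: -6 * 2 = -12 -> no discrepancy
step 7: push -8: top = -8 -> consistent with the log
step 8: -12 * -8 = 96 -> matches
step 9: push -6: top = -6 -> confirmed correct
step 10: 96 * -6 = -576 -> same as recorded
step 11: push 8: top = 8 -> no discrepancy
step 12: -576 + 8 = -568 -> no discrepancy
step 13: 4 - -568 = 572 -> a discrepancy with the log
Conclusion: step 13 carries the first error; the entry should be top = 572.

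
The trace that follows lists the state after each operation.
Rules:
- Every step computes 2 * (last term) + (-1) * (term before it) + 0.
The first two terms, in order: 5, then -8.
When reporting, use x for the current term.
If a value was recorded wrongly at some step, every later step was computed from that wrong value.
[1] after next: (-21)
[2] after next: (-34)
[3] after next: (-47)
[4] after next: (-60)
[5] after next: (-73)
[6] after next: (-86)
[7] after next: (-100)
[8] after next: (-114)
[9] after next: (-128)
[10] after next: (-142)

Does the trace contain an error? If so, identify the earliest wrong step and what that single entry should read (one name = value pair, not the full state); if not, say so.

1. x = 2*(-8) + (-1)*(5) + (0) = -21 (verified)
2. x = 2*(-21) + (-1)*(-8) + (0) = -34 (verified)
3. x = 2*(-34) + (-1)*(-21) + (0) = -47 (in agreement)
4. x = 2*(-47) + (-1)*(-34) + (0) = -60 (checks out)
5. x = 2*(-60) + (-1)*(-47) + (0) = -73 (same as recorded)
6. x = 2*(-73) + (-1)*(-60) + (0) = -86 (checks out)
7. x = 2*(-86) + (-1)*(-73) + (0) = -99 (the trace disagrees here)
Conclusion: step 7 carries the first error; the entry should be x = -99.

step 7, x = -99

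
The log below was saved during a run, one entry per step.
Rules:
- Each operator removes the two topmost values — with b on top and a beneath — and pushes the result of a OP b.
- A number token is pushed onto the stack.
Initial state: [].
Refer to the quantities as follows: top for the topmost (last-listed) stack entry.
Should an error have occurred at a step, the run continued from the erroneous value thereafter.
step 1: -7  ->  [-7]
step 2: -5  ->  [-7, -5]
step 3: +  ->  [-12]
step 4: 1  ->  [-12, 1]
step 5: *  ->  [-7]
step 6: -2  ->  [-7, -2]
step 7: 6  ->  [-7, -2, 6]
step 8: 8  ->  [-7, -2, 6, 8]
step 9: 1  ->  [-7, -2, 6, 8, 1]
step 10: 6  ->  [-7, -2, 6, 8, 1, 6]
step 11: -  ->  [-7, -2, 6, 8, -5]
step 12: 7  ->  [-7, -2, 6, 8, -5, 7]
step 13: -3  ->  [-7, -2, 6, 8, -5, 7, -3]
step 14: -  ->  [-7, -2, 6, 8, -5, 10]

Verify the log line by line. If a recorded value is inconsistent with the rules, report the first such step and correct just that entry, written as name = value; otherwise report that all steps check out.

1. push -7: top = -7 (no discrepancy)
2. push -5: top = -5 (exactly as logged)
3. -7 + -5 = -12 (exactly as logged)
4. push 1: top = 1 (agrees with the log)
5. -12 * 1 = -12 (the entry is off here)
Conclusion: step 5 carries the first error; the entry should be top = -12.

step 5, top = -12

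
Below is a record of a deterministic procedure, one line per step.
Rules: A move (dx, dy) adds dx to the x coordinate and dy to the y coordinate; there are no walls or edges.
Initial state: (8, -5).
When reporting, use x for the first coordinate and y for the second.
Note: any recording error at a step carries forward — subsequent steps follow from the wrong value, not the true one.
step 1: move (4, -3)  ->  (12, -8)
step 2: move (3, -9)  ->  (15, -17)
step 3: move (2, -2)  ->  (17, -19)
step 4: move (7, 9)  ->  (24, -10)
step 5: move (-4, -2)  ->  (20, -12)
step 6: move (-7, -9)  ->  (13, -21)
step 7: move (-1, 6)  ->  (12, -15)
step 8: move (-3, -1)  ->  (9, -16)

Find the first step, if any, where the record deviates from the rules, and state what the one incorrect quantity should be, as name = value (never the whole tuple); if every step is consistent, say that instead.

Step 1: x = 8 + (4) = 12, y = -5 + (-3) = -8 — verified.
Step 2: x = 12 + (3) = 15, y = -8 + (-9) = -17 — exactly as logged.
Step 3: x = 15 + (2) = 17, y = -17 + (-2) = -19 — agrees with the record.
Step 4: x = 17 + (7) = 24, y = -19 + (9) = -10 — confirmed correct.
Step 5: x = 24 + (-4) = 20, y = -10 + (-2) = -12 — confirmed correct.
Step 6: x = 20 + (-7) = 13, y = -12 + (-9) = -21 — verified.
Step 7: x = 13 + (-1) = 12, y = -21 + (6) = -15 — in agreement.
Step 8: x = 12 + (-3) = 9, y = -15 + (-1) = -16 — matches.
The recomputation confirms every line.

no error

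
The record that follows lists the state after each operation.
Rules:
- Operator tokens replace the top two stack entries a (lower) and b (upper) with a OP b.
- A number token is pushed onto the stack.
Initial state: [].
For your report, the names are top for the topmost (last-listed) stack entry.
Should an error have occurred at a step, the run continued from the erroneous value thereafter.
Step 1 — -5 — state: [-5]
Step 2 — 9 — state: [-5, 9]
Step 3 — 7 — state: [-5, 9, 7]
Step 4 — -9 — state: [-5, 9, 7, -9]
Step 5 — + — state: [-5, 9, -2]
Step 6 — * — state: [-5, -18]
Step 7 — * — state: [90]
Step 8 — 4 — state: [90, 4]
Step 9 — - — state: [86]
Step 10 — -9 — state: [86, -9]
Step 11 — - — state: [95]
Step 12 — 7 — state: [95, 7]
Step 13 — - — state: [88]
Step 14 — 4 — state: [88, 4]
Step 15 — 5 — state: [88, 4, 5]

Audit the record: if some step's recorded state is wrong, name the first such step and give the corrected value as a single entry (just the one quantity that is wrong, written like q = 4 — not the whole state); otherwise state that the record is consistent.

no error

Step 1: push -5: top = -5 — matches.
Step 2: push 9: top = 9 — same as recorded.
Step 3: push 7: top = 7 — no discrepancy.
Step 4: push -9: top = -9 — matches.
Step 5: 7 + -9 = -2 — matches.
Step 6: 9 * -2 = -18 — same as recorded.
Step 7: -5 * -18 = 90 — exactly as logged.
Step 8: push 4: top = 4 — verified.
Step 9: 90 - 4 = 86 — confirmed correct.
Step 10: push -9: top = -9 — in agreement.
Step 11: 86 - -9 = 95 — consistent with the record.
Step 12: push 7: top = 7 — exactly as logged.
Step 13: 95 - 7 = 88 — no discrepancy.
Step 14: push 4: top = 4 — no discrepancy.
Step 15: push 5: top = 5 — consistent with the record.
Nothing is out of place; the run is error-free.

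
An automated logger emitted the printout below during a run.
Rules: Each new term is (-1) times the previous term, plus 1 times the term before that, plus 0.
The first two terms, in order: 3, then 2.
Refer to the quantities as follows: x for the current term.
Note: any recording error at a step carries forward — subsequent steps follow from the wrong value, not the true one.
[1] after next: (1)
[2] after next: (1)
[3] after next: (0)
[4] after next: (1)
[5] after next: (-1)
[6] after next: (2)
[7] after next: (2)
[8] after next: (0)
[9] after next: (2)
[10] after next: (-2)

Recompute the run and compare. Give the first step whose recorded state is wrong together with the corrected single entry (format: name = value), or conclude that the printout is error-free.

step 1: x = -1*(2) + (1)*(3) + (0) = 1 -> exactly as logged
step 2: x = -1*(1) + (1)*(2) + (0) = 1 -> consistent with the printout
step 3: x = -1*(1) + (1)*(1) + (0) = 0 -> consistent with the printout
step 4: x = -1*(0) + (1)*(1) + (0) = 1 -> agrees with the printout
step 5: x = -1*(1) + (1)*(0) + (0) = -1 -> consistent with the printout
step 6: x = -1*(-1) + (1)*(1) + (0) = 2 -> confirmed correct
step 7: x = -1*(2) + (1)*(-1) + (0) = -3 -> this is not what the printout shows
First deviation found at step 7; the corrected entry is x = -3.

step 7, x = -3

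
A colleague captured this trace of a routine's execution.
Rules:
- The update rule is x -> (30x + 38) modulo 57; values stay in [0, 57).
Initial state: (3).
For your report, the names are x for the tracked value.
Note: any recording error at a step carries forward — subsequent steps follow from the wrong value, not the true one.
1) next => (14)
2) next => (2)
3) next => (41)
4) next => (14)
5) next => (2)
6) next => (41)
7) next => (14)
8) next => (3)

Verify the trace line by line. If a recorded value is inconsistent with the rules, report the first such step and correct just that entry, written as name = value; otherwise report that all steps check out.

step 8, x = 2

Step 1: x = (30*3 + 38) mod 57 = 14 — matches.
Step 2: x = (30*14 + 38) mod 57 = 2 — in agreement.
Step 3: x = (30*2 + 38) mod 57 = 41 — agrees with the trace.
Step 4: x = (30*41 + 38) mod 57 = 14 — checks out.
Step 5: x = (30*14 + 38) mod 57 = 2 — matches.
Step 6: x = (30*2 + 38) mod 57 = 41 — matches.
Step 7: x = (30*41 + 38) mod 57 = 14 — same as recorded.
Step 8: x = (30*14 + 38) mod 57 = 2 — the trace has a different value.
The earliest wrong entry is at step 8: it should read x = 2.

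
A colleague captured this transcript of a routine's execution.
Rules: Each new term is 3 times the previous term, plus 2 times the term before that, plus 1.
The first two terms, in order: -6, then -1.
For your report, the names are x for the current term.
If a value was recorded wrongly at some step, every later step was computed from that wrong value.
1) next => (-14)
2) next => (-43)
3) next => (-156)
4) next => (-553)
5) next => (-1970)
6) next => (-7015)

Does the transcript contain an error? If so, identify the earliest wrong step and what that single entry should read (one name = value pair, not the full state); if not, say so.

no error

Recomputing the run from the initial state:
step 1: x = -14
step 2: x = -43
step 3: x = -156
step 4: x = -553
step 5: x = -1970
step 6: x = -7015
This matches the transcript at every step.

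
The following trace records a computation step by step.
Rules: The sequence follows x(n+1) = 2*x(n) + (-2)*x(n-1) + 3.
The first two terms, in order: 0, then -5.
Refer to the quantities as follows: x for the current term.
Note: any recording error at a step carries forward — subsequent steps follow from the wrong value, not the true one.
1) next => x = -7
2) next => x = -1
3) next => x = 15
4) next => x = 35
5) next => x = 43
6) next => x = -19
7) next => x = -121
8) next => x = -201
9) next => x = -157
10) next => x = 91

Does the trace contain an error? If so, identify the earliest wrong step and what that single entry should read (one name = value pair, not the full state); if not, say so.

step 6, x = 19

Recomputing the run from the initial state:
step 1: x = -7
step 2: x = -1
step 3: x = 15
step 4: x = 35
step 5: x = 43
step 6: x = 19
step 7: x = -45
step 8: x = -125
step 9: x = -157
step 10: x = -61
The first disagreement with the trace is at step 6, where the value should be x = 19.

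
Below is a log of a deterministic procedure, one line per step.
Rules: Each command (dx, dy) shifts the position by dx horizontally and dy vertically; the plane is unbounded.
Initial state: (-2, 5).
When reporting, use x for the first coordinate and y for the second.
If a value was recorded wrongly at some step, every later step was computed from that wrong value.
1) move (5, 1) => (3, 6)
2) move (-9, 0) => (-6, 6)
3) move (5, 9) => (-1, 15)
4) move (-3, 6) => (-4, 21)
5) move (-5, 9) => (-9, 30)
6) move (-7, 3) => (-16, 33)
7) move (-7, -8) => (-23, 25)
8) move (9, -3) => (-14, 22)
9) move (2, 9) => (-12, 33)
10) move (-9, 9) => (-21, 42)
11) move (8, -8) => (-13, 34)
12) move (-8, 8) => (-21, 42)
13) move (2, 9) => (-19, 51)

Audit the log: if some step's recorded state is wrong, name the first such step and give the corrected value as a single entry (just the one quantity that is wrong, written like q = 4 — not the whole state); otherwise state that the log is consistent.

Recomputing the run from the initial state:
step 1: x = 3, y = 6
step 2: x = -6, y = 6
step 3: x = -1, y = 15
step 4: x = -4, y = 21
step 5: x = -9, y = 30
step 6: x = -16, y = 33
step 7: x = -23, y = 25
step 8: x = -14, y = 22
step 9: x = -12, y = 31
step 10: x = -21, y = 40
step 11: x = -13, y = 32
step 12: x = -21, y = 40
step 13: x = -19, y = 49
The first disagreement with the log is at step 9, where the value should be y = 31.

step 9, y = 31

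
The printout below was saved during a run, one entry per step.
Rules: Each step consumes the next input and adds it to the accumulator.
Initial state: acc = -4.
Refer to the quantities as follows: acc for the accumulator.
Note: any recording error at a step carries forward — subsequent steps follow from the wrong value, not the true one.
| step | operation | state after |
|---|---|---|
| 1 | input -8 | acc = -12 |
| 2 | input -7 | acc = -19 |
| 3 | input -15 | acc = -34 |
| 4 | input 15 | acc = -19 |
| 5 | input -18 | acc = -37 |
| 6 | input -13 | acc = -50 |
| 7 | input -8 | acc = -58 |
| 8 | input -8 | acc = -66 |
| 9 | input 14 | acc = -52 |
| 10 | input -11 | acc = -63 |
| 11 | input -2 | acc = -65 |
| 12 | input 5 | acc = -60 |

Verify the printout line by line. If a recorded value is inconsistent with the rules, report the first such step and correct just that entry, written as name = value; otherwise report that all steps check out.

no error

Step 1: acc = -4 + -8 = -12 — matches.
Step 2: acc = -12 + -7 = -19 — consistent with the printout.
Step 3: acc = -19 + -15 = -34 — verified.
Step 4: acc = -34 + 15 = -19 — checks out.
Step 5: acc = -19 + -18 = -37 — same as recorded.
Step 6: acc = -37 + -13 = -50 — verified.
Step 7: acc = -50 + -8 = -58 — agrees with the printout.
Step 8: acc = -58 + -8 = -66 — in agreement.
Step 9: acc = -66 + 14 = -52 — consistent with the printout.
Step 10: acc = -52 + -11 = -63 — checks out.
Step 11: acc = -63 + -2 = -65 — exactly as logged.
Step 12: acc = -65 + 5 = -60 — exactly as logged.
Nothing is out of place; the run is error-free.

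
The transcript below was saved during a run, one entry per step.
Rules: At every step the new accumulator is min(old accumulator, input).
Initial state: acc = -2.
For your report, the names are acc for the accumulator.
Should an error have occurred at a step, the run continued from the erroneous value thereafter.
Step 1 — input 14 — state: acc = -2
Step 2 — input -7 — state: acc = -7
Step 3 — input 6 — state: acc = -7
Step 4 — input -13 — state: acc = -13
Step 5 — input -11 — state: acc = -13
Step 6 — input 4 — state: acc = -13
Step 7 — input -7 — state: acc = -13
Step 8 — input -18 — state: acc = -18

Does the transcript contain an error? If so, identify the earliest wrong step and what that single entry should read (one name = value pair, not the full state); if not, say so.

step 1: acc = min(-2, 14) = -2 -> matches
step 2: acc = min(-2, -7) = -7 -> same as recorded
step 3: acc = min(-7, 6) = -7 -> matches
step 4: acc = min(-7, -13) = -13 -> consistent with the transcript
step 5: acc = min(-13, -11) = -13 -> exactly as logged
step 6: acc = min(-13, 4) = -13 -> agrees with the transcript
step 7: acc = min(-13, -7) = -13 -> exactly as logged
step 8: acc = min(-13, -18) = -18 -> consistent with the transcript
No step deviates from the rules.

no error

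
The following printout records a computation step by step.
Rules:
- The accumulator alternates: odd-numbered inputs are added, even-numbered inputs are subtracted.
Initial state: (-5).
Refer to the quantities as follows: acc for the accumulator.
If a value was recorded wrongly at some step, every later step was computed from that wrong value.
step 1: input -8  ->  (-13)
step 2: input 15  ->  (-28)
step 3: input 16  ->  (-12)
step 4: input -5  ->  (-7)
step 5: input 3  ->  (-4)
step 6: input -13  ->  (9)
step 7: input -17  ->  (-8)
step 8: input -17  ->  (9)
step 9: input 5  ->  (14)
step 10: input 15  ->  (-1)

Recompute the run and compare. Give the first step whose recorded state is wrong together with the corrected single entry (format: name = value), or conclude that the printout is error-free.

step 1: acc = -5 + -8 = -13 -> checks out
step 2: acc = -13 - 15 = -28 -> checks out
step 3: acc = -28 + 16 = -12 -> same as recorded
step 4: acc = -12 - -5 = -7 -> consistent with the printout
step 5: acc = -7 + 3 = -4 -> checks out
step 6: acc = -4 - -13 = 9 -> same as recorded
step 7: acc = 9 + -17 = -8 -> no discrepancy
step 8: acc = -8 - -17 = 9 -> matches
step 9: acc = 9 + 5 = 14 -> same as recorded
step 10: acc = 14 - 15 = -1 -> in agreement
All steps check out; nothing to correct.

no error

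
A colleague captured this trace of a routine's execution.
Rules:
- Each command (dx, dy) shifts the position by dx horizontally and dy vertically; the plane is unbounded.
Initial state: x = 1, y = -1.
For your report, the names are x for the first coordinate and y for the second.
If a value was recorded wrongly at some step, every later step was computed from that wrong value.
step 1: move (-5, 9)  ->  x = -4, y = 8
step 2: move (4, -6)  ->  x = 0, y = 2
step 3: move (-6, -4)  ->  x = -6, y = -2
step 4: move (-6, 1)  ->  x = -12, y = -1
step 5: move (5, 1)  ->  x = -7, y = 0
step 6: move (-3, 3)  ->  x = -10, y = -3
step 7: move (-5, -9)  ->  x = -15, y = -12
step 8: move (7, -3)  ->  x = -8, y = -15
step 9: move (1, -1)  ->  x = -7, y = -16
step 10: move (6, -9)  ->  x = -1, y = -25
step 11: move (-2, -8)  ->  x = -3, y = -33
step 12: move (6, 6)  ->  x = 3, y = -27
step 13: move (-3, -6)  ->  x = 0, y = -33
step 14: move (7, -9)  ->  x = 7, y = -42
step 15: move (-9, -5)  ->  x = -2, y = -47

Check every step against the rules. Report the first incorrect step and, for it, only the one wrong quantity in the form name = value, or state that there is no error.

step 6, y = 3

Recomputing the run from the initial state:
step 1: x = -4, y = 8
step 2: x = 0, y = 2
step 3: x = -6, y = -2
step 4: x = -12, y = -1
step 5: x = -7, y = 0
step 6: x = -10, y = 3
step 7: x = -15, y = -6
step 8: x = -8, y = -9
step 9: x = -7, y = -10
step 10: x = -1, y = -19
step 11: x = -3, y = -27
step 12: x = 3, y = -21
step 13: x = 0, y = -27
step 14: x = 7, y = -36
step 15: x = -2, y = -41
The first disagreement with the trace is at step 6, where the value should be y = 3.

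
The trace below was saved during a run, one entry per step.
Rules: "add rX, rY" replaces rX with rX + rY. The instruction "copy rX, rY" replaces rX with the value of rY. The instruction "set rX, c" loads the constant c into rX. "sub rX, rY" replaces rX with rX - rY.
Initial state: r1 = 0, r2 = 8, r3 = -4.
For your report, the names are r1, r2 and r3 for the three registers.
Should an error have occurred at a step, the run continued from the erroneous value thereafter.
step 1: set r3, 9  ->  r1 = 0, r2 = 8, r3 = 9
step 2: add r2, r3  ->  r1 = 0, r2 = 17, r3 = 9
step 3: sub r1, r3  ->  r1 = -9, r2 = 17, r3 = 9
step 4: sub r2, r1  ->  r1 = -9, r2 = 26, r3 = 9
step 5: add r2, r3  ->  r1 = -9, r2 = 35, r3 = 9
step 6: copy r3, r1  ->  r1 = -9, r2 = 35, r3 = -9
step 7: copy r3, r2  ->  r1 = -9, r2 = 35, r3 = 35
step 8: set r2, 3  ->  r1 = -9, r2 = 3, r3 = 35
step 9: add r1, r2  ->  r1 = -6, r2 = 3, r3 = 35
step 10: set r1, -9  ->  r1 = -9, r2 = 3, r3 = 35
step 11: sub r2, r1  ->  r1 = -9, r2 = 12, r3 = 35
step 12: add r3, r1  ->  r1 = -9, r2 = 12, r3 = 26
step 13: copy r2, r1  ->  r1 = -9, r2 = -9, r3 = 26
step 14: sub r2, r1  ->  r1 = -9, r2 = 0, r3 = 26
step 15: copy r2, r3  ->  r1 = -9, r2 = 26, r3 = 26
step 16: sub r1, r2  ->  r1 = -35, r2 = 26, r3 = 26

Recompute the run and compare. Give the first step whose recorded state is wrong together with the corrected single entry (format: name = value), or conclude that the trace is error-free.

Step 1: r3 = 9 — consistent with the trace.
Step 2: r2 = 8 + 9 = 17 — agrees with the trace.
Step 3: r1 = 0 - 9 = -9 — in agreement.
Step 4: r2 = 17 - -9 = 26 — same as recorded.
Step 5: r2 = 26 + 9 = 35 — same as recorded.
Step 6: r3 = -9 — agrees with the trace.
Step 7: r3 = 35 — confirmed correct.
Step 8: r2 = 3 — in agreement.
Step 9: r1 = -9 + 3 = -6 — in agreement.
Step 10: r1 = -9 — matches.
Step 11: r2 = 3 - -9 = 12 — consistent with the trace.
Step 12: r3 = 35 + -9 = 26 — verified.
Step 13: r2 = -9 — consistent with the trace.
Step 14: r2 = -9 - -9 = 0 — confirmed correct.
Step 15: r2 = 26 — matches.
Step 16: r1 = -9 - 26 = -35 — in agreement.
Each recorded entry agrees with the recomputation.

no error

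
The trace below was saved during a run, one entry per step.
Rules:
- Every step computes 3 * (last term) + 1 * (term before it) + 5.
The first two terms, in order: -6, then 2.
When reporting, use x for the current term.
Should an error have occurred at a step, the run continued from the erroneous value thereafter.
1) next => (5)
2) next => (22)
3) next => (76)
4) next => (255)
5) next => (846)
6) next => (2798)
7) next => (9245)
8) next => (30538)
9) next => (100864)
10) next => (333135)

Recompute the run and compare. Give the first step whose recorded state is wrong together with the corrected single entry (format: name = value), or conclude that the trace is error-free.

no error

1. x = 3*(2) + (1)*(-6) + (5) = 5 (consistent with the trace)
2. x = 3*(5) + (1)*(2) + (5) = 22 (confirmed correct)
3. x = 3*(22) + (1)*(5) + (5) = 76 (verified)
4. x = 3*(76) + (1)*(22) + (5) = 255 (exactly as logged)
5. x = 3*(255) + (1)*(76) + (5) = 846 (in agreement)
6. x = 3*(846) + (1)*(255) + (5) = 2798 (exactly as logged)
7. x = 3*(2798) + (1)*(846) + (5) = 9245 (exactly as logged)
8. x = 3*(9245) + (1)*(2798) + (5) = 30538 (agrees with the trace)
9. x = 3*(30538) + (1)*(9245) + (5) = 100864 (matches)
10. x = 3*(100864) + (1)*(30538) + (5) = 333135 (matches)
The whole run recomputes cleanly — no discrepancies.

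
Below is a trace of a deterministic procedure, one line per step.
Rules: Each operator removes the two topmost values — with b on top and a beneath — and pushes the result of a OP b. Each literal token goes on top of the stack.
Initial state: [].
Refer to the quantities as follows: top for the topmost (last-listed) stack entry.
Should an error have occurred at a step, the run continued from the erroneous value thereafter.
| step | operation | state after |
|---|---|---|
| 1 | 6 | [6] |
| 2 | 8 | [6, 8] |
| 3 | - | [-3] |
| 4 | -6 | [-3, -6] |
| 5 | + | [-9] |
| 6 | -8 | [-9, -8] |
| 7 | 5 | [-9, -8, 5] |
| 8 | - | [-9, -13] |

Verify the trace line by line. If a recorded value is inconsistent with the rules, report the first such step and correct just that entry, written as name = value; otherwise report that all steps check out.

Recomputing the run from the initial state:
step 1: [6]
step 2: [6, 8]
step 3: [-2]
step 4: [-2, -6]
step 5: [-8]
step 6: [-8, -8]
step 7: [-8, -8, 5]
step 8: [-8, -13]
The first disagreement with the trace is at step 3, where the value should be top = -2.

step 3, top = -2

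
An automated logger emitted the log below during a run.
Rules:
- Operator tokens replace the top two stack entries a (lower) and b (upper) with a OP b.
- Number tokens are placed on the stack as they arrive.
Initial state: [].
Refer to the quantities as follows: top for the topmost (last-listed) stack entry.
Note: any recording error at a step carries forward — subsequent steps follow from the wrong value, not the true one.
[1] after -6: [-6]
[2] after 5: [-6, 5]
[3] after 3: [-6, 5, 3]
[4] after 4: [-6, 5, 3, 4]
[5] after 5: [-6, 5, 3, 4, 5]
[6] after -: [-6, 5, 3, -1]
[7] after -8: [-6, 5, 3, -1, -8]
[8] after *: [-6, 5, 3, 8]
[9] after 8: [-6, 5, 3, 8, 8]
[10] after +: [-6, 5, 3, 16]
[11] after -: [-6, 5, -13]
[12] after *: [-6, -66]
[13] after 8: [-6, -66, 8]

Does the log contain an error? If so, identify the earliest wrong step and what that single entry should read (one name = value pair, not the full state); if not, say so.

step 12, top = -65

Recomputing the run from the initial state:
step 1: [-6]
step 2: [-6, 5]
step 3: [-6, 5, 3]
step 4: [-6, 5, 3, 4]
step 5: [-6, 5, 3, 4, 5]
step 6: [-6, 5, 3, -1]
step 7: [-6, 5, 3, -1, -8]
step 8: [-6, 5, 3, 8]
step 9: [-6, 5, 3, 8, 8]
step 10: [-6, 5, 3, 16]
step 11: [-6, 5, -13]
step 12: [-6, -65]
step 13: [-6, -65, 8]
The first disagreement with the log is at step 12, where the value should be top = -65.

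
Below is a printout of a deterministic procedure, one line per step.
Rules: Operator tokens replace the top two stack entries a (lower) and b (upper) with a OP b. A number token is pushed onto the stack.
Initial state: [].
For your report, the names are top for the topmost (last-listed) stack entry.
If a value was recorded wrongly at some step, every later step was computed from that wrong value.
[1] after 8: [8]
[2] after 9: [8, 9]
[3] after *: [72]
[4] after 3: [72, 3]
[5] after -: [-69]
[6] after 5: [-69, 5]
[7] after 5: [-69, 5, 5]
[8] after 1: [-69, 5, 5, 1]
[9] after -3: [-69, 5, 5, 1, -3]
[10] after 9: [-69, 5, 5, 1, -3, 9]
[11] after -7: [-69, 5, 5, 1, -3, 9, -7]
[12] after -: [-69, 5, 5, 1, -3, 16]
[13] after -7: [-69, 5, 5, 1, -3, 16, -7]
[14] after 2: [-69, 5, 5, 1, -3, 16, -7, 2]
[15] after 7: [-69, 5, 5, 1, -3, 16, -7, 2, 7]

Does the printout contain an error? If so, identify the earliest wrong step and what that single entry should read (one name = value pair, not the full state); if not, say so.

step 5, top = 69

Recomputing the run from the initial state:
step 1: [8]
step 2: [8, 9]
step 3: [72]
step 4: [72, 3]
step 5: [69]
step 6: [69, 5]
step 7: [69, 5, 5]
step 8: [69, 5, 5, 1]
step 9: [69, 5, 5, 1, -3]
step 10: [69, 5, 5, 1, -3, 9]
step 11: [69, 5, 5, 1, -3, 9, -7]
step 12: [69, 5, 5, 1, -3, 16]
step 13: [69, 5, 5, 1, -3, 16, -7]
step 14: [69, 5, 5, 1, -3, 16, -7, 2]
step 15: [69, 5, 5, 1, -3, 16, -7, 2, 7]
The first disagreement with the printout is at step 5, where the value should be top = 69.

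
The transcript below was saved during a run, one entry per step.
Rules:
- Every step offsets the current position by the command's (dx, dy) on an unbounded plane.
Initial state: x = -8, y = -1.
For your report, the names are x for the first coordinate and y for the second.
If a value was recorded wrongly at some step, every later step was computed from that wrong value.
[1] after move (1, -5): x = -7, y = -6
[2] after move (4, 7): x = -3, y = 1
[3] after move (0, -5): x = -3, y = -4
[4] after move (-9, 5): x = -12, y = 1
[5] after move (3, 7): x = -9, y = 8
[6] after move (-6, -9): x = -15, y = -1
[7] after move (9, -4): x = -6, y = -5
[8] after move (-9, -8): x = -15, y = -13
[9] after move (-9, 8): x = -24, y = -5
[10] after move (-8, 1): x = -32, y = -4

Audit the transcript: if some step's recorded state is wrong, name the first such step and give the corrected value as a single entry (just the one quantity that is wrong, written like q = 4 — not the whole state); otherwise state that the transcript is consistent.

Step 1: x = -8 + (1) = -7, y = -1 + (-5) = -6 — matches.
Step 2: x = -7 + (4) = -3, y = -6 + (7) = 1 — same as recorded.
Step 3: x = -3 + (0) = -3, y = 1 + (-5) = -4 — consistent with the transcript.
Step 4: x = -3 + (-9) = -12, y = -4 + (5) = 1 — agrees with the transcript.
Step 5: x = -12 + (3) = -9, y = 1 + (7) = 8 — matches.
Step 6: x = -9 + (-6) = -15, y = 8 + (-9) = -1 — verified.
Step 7: x = -15 + (9) = -6, y = -1 + (-4) = -5 — no discrepancy.
Step 8: x = -6 + (-9) = -15, y = -5 + (-8) = -13 — agrees with the transcript.
Step 9: x = -15 + (-9) = -24, y = -13 + (8) = -5 — verified.
Step 10: x = -24 + (-8) = -32, y = -5 + (1) = -4 — exactly as logged.
The recomputation confirms every line.

no error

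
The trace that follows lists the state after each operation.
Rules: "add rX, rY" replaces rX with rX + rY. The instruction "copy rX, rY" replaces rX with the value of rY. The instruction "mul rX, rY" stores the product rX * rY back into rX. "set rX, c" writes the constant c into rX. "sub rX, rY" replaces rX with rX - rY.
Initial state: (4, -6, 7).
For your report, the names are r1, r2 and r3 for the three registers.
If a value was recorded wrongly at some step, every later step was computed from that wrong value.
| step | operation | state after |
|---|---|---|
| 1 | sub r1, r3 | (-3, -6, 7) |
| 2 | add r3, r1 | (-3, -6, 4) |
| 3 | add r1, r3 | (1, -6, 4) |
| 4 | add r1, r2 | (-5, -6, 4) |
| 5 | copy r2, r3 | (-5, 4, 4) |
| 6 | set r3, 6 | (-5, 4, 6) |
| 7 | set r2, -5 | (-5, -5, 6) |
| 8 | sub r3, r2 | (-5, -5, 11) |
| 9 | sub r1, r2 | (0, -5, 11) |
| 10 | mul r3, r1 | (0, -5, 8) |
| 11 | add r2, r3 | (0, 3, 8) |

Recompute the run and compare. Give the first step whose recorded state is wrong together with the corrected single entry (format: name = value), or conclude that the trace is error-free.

Recomputing the run from the initial state:
step 1: r1 = -3, r2 = -6, r3 = 7
step 2: r1 = -3, r2 = -6, r3 = 4
step 3: r1 = 1, r2 = -6, r3 = 4
step 4: r1 = -5, r2 = -6, r3 = 4
step 5: r1 = -5, r2 = 4, r3 = 4
step 6: r1 = -5, r2 = 4, r3 = 6
step 7: r1 = -5, r2 = -5, r3 = 6
step 8: r1 = -5, r2 = -5, r3 = 11
step 9: r1 = 0, r2 = -5, r3 = 11
step 10: r1 = 0, r2 = -5, r3 = 0
step 11: r1 = 0, r2 = -5, r3 = 0
The first disagreement with the trace is at step 10, where the value should be r3 = 0.

step 10, r3 = 0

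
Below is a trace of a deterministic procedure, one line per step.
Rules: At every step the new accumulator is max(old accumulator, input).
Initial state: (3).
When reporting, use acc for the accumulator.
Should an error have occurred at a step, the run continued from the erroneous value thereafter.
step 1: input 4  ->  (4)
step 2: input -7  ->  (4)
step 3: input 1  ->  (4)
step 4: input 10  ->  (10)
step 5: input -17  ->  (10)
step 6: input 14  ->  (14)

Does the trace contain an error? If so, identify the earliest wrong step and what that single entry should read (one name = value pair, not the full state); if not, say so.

no error

Step 1: acc = max(3, 4) = 4 — no discrepancy.
Step 2: acc = max(4, -7) = 4 — consistent with the trace.
Step 3: acc = max(4, 1) = 4 — consistent with the trace.
Step 4: acc = max(4, 10) = 10 — in agreement.
Step 5: acc = max(10, -17) = 10 — no discrepancy.
Step 6: acc = max(10, 14) = 14 — exactly as logged.
The recomputation confirms every line.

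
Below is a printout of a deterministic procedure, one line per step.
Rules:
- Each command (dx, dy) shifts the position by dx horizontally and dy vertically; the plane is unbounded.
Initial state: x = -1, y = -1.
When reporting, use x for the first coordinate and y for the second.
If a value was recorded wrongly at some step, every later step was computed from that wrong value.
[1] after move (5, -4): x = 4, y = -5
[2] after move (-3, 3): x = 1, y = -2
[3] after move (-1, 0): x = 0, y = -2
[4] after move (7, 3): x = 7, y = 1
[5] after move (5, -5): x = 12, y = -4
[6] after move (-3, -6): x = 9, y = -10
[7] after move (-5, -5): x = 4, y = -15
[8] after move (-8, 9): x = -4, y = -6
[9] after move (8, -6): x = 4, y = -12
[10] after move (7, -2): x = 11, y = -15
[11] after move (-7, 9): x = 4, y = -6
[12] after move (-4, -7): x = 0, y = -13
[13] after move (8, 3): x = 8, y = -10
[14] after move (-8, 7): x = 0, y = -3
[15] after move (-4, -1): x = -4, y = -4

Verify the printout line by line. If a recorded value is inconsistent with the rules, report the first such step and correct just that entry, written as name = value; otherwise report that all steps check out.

1. x = -1 + (5) = 4, y = -1 + (-4) = -5 (consistent with the printout)
2. x = 4 + (-3) = 1, y = -5 + (3) = -2 (matches)
3. x = 1 + (-1) = 0, y = -2 + (0) = -2 (verified)
4. x = 0 + (7) = 7, y = -2 + (3) = 1 (consistent with the printout)
5. x = 7 + (5) = 12, y = 1 + (-5) = -4 (confirmed correct)
6. x = 12 + (-3) = 9, y = -4 + (-6) = -10 (same as recorded)
7. x = 9 + (-5) = 4, y = -10 + (-5) = -15 (no discrepancy)
8. x = 4 + (-8) = -4, y = -15 + (9) = -6 (exactly as logged)
9. x = -4 + (8) = 4, y = -6 + (-6) = -12 (checks out)
10. x = 4 + (7) = 11, y = -12 + (-2) = -14 (the entry is off here)
Step 10 is the first one off; corrected, y = -14.

step 10, y = -14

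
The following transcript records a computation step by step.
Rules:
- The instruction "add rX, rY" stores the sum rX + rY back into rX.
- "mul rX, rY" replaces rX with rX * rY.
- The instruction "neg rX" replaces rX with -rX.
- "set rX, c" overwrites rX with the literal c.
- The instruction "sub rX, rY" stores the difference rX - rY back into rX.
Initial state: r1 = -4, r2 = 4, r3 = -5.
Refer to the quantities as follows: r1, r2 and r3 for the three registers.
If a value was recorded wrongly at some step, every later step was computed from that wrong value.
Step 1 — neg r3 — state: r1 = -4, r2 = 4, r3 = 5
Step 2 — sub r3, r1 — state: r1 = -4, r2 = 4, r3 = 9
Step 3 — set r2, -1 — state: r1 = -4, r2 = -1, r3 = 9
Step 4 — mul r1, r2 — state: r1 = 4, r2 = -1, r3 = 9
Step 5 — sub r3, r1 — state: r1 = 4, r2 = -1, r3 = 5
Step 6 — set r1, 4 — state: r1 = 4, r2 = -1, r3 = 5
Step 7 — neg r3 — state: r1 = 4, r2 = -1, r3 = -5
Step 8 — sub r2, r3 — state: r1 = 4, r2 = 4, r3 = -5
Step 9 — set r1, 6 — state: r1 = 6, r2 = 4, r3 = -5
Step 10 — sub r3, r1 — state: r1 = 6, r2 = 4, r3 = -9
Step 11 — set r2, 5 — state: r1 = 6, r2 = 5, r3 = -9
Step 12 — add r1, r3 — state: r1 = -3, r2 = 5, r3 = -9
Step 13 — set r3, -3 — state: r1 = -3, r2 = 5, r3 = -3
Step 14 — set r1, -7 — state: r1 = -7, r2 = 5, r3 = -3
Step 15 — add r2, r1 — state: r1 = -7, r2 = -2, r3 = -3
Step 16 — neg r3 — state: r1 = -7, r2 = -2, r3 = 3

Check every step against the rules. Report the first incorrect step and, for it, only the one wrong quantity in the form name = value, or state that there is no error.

step 1: r3 = -(-5) = 5 -> matches
step 2: r3 = 5 - -4 = 9 -> same as recorded
step 3: r2 = -1 -> in agreement
step 4: r1 = -4 * -1 = 4 -> checks out
step 5: r3 = 9 - 4 = 5 -> matches
step 6: r1 = 4 -> agrees with the transcript
step 7: r3 = -(5) = -5 -> same as recorded
step 8: r2 = -1 - -5 = 4 -> matches
step 9: r1 = 6 -> confirmed correct
step 10: r3 = -5 - 6 = -11 -> the transcript has a different value
The earliest wrong entry is at step 10: it should read r3 = -11.

step 10, r3 = -11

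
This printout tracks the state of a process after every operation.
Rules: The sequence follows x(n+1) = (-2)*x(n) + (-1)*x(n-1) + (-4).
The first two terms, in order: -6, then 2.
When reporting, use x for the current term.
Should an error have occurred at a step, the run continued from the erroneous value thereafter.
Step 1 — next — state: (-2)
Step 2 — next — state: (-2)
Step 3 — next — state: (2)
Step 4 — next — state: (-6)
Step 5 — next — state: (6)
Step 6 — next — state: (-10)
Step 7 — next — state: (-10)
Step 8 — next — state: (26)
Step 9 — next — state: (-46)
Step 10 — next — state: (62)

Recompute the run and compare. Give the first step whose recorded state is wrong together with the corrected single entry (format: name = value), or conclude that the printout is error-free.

step 7, x = 10

step 1: x = -2*(2) + (-1)*(-6) + (-4) = -2 -> consistent with the printout
step 2: x = -2*(-2) + (-1)*(2) + (-4) = -2 -> verified
step 3: x = -2*(-2) + (-1)*(-2) + (-4) = 2 -> exactly as logged
step 4: x = -2*(2) + (-1)*(-2) + (-4) = -6 -> consistent with the printout
step 5: x = -2*(-6) + (-1)*(2) + (-4) = 6 -> same as recorded
step 6: x = -2*(6) + (-1)*(-6) + (-4) = -10 -> exactly as logged
step 7: x = -2*(-10) + (-1)*(6) + (-4) = 10 -> the printout disagrees here
Step 7 is the first one off; corrected, x = 10.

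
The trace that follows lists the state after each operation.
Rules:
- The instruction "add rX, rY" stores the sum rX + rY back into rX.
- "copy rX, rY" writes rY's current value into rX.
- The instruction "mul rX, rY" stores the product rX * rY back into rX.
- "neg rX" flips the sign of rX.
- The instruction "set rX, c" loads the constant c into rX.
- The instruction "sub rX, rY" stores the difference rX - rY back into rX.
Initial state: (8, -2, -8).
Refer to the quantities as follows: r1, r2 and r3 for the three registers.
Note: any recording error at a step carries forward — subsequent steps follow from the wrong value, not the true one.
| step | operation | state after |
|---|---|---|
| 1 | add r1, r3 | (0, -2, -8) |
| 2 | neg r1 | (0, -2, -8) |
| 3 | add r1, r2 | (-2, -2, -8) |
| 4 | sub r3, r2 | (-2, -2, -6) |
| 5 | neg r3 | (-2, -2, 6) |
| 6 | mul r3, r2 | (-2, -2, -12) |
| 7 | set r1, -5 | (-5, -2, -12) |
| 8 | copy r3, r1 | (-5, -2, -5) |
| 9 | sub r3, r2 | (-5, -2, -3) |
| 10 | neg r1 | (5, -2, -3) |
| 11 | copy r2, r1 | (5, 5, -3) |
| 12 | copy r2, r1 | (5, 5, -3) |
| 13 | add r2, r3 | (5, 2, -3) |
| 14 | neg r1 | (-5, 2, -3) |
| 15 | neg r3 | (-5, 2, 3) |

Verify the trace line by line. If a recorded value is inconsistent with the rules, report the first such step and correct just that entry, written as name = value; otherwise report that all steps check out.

no error

Step 1: r1 = 8 + -8 = 0 — checks out.
Step 2: r1 = -(0) = 0 — same as recorded.
Step 3: r1 = 0 + -2 = -2 — in agreement.
Step 4: r3 = -8 - -2 = -6 — same as recorded.
Step 5: r3 = -(-6) = 6 — exactly as logged.
Step 6: r3 = 6 * -2 = -12 — no discrepancy.
Step 7: r1 = -5 — no discrepancy.
Step 8: r3 = -5 — matches.
Step 9: r3 = -5 - -2 = -3 — same as recorded.
Step 10: r1 = -(-5) = 5 — matches.
Step 11: r2 = 5 — checks out.
Step 12: r2 = 5 — exactly as logged.
Step 13: r2 = 5 + -3 = 2 — exactly as logged.
Step 14: r1 = -(5) = -5 — confirmed correct.
Step 15: r3 = -(-3) = 3 — same as recorded.
Nothing is out of place; the run is error-free.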